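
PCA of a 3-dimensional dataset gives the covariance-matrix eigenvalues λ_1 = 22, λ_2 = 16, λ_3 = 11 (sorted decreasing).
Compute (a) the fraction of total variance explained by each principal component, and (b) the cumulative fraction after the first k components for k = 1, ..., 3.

Step 1 — total variance = trace(Sigma) = Σ λ_i = 22 + 16 + 11 = 49.

Step 2 — fraction explained by component i = λ_i / Σ λ:
  PC1: 22/49 = 0.449
  PC2: 16/49 = 0.3265
  PC3: 11/49 = 0.2245

Step 3 — cumulative fraction after k components = (λ_1 + ... + λ_k) / Σ λ:
  k = 1: 22/49 = 0.449
  k = 2: (22 + 16)/49 = 38/49 = 0.7755
  k = 3: (22 + 16 + 11)/49 = 49/49 = 1

Summary (fraction, with percent):

explained: PC1 0.449 (44.9%), PC2 0.3265 (32.65%), PC3 0.2245 (22.45%);  cumulative: 0.449, 0.7755, 1


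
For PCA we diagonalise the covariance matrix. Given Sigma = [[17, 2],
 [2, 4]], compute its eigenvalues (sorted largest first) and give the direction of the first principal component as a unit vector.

Step 1 — characteristic polynomial of 2×2 Sigma:
  det(Sigma - λI) = λ² - trace · λ + det = 0.
  trace = 17 + 4 = 21, det = 17·4 - (2)² = 64.
Step 2 — discriminant:
  Δ = trace² - 4·det = 441 - 256 = 185.
Step 3 — eigenvalues:
  λ = (trace ± √Δ)/2 = (21 ± 13.6015)/2,
  λ_1 = 17.3007,  λ_2 = 3.6993.

Step 4 — unit eigenvector for λ_1: solve (Sigma - λ_1 I)v = 0. First row:
  (17 - 17.3007)·v_x + (2)·v_y = 0, i.e. (-0.3007)·v_x + (2)·v_y = 0,
  so v ∝ (b, λ_1 - a) = (2, 0.3007) = u.
  ||u|| = √((2)² + (0.3007)²) = √(4.0904) ≈ 2.0225,
  v_1 = u/||u|| ≈ (0.9889, 0.1487) (||v_1|| = 1).

λ_1 = 17.3007,  λ_2 = 3.6993;  v_1 ≈ (0.9889, 0.1487)


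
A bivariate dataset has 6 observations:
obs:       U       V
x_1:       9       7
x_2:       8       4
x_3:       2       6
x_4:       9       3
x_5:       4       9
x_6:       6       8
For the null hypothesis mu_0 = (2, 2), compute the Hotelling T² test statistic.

Step 1 — sample mean vector:
  mean(U) = (9 + 8 + 2 + 9 + 4 + 6) / 6 = 38/6 = 6.3333
  mean(V) = (7 + 4 + 6 + 3 + 9 + 8) / 6 = 37/6 = 6.1667
  x̄ = (6.3333, 6.1667),  deviation x̄ - mu_0 = (6.3333, 6.1667) - (2, 2) = (4.3333, 4.1667).

Step 2 — sample covariance matrix, S[i,j] = (1/(n-1)) · Σ_k (x_{k,i} - mean_i) · (x_{k,j} - mean_j), divisor n-1 = 5:
  S[U,U] = ((2.6667)·(2.6667) + (1.6667)·(1.6667) + (-4.3333)·(-4.3333) + (2.6667)·(2.6667) + (-2.3333)·(-2.3333) + (-0.3333)·(-0.3333)) / 5 = 41.3333/5 = 8.2667
  S[U,V] = ((2.6667)·(0.8333) + (1.6667)·(-2.1667) + (-4.3333)·(-0.1667) + (2.6667)·(-3.1667) + (-2.3333)·(2.8333) + (-0.3333)·(1.8333)) / 5 = -16.3333/5 = -3.2667
  S[V,V] = ((0.8333)·(0.8333) + (-2.1667)·(-2.1667) + (-0.1667)·(-0.1667) + (-3.1667)·(-3.1667) + (2.8333)·(2.8333) + (1.8333)·(1.8333)) / 5 = 26.8333/5 = 5.3667
  S = [[8.2667, -3.2667],
 [-3.2667, 5.3667]].

Step 3 — invert S. det(S) = 8.2667·5.3667 - (-3.2667)² = 33.6933.
  S^{-1} = (1/det) · [[d, -b], [-b, a]] = [[0.1593, 0.097],
 [0.097, 0.2454]].

Step 4 — quadratic form (x̄ - mu_0)^T · S^{-1} · (x̄ - mu_0):
  S^{-1} · (x̄ - mu_0) = (1.0942, 1.4424),
  (x̄ - mu_0)^T · [...] = (4.3333)·(1.0942) + (4.1667)·(1.4424) = 10.7515.

Step 5 — scale by n: T² = 6 · 10.7515 = 64.5093.

T² ≈ 64.5093


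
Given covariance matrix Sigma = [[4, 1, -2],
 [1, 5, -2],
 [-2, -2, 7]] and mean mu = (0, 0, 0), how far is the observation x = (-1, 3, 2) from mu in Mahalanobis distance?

Step 1 — centre the observation: (x - mu) = (-1, 3, 2).

Step 2 — invert Sigma (cofactor / det for 3×3, or solve directly):
  Sigma^{-1} = [[0.2952, -0.0286, 0.0762],
 [-0.0286, 0.2286, 0.0571],
 [0.0762, 0.0571, 0.181]].

Step 3 — form the quadratic (x - mu)^T · Sigma^{-1} · (x - mu):
  Sigma^{-1} · (x - mu) = (-0.2286, 0.8286, 0.4571).
  (x - mu)^T · [Sigma^{-1} · (x - mu)] = (-1)·(-0.2286) + (3)·(0.8286) + (2)·(0.4571) = 3.6286.

Step 4 — take square root: d = √(3.6286) ≈ 1.9049.

d(x, mu) = √(3.6286) ≈ 1.9049


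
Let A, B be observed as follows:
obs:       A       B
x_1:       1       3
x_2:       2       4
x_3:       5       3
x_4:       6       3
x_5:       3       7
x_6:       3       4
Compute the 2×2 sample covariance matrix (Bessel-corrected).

Step 1 — column means:
  mean(A) = (1 + 2 + 5 + 6 + 3 + 3) / 6 = 20/6 = 3.3333
  mean(B) = (3 + 4 + 3 + 3 + 7 + 4) / 6 = 24/6 = 4

Step 2 — sample covariance S[i,j] = (1/(n-1)) · Σ_k (x_{k,i} - mean_i) · (x_{k,j} - mean_j), with n-1 = 5.
  S[A,A] = ((-2.3333)·(-2.3333) + (-1.3333)·(-1.3333) + (1.6667)·(1.6667) + (2.6667)·(2.6667) + (-0.3333)·(-0.3333) + (-0.3333)·(-0.3333)) / 5 = 17.3333/5 = 3.4667
  S[A,B] = ((-2.3333)·(-1) + (-1.3333)·(0) + (1.6667)·(-1) + (2.6667)·(-1) + (-0.3333)·(3) + (-0.3333)·(0)) / 5 = -3/5 = -0.6
  S[B,B] = ((-1)·(-1) + (0)·(0) + (-1)·(-1) + (-1)·(-1) + (3)·(3) + (0)·(0)) / 5 = 12/5 = 2.4

S is symmetric (S[j,i] = S[i,j]). Assembling:

S = [[3.4667, -0.6],
 [-0.6, 2.4]]


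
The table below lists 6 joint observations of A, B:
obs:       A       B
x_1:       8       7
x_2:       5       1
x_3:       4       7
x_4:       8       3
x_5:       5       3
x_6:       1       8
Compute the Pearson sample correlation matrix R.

Step 1 — column means:
  mean(A) = (8 + 5 + 4 + 8 + 5 + 1) / 6 = 31/6 = 5.1667
  mean(B) = (7 + 1 + 7 + 3 + 3 + 8) / 6 = 29/6 = 4.8333

Step 2 — sample variances and covariances s[i,j] = (1/(n-1)) · Σ_k (x_{k,i} - mean_i) · (x_{k,j} - mean_j), with n-1 = 5:
  s[A,A] = ((2.8333)·(2.8333) + (-0.1667)·(-0.1667) + (-1.1667)·(-1.1667) + (2.8333)·(2.8333) + (-0.1667)·(-0.1667) + (-4.1667)·(-4.1667)) / 5 = 34.8333/5 = 6.9667
  s[A,B] = ((2.8333)·(2.1667) + (-0.1667)·(-3.8333) + (-1.1667)·(2.1667) + (2.8333)·(-1.8333) + (-0.1667)·(-1.8333) + (-4.1667)·(3.1667)) / 5 = -13.8333/5 = -2.7667
  s[B,B] = ((2.1667)·(2.1667) + (-3.8333)·(-3.8333) + (2.1667)·(2.1667) + (-1.8333)·(-1.8333) + (-1.8333)·(-1.8333) + (3.1667)·(3.1667)) / 5 = 40.8333/5 = 8.1667
  Sample standard deviations s_i = √(s[i,i]):
  s(A) = √(6.9667) = 2.6394
  s(B) = √(8.1667) = 2.8577

Step 3 — r_{ij} = s_{ij} / (s_i · s_j):
  r[A,A] = 1 (diagonal).
  r[A,B] = -2.7667 / (2.6394 · 2.8577) = -2.7667 / 7.5428 = -0.3668
  r[B,B] = 1 (diagonal).

R is symmetric with unit diagonal. Assembling:

R = [[1, -0.3668],
 [-0.3668, 1]]


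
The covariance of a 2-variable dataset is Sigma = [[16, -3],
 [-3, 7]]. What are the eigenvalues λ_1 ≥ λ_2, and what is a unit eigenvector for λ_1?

Step 1 — characteristic polynomial of 2×2 Sigma:
  det(Sigma - λI) = λ² - trace · λ + det = 0.
  trace = 16 + 7 = 23, det = 16·7 - (-3)² = 103.
Step 2 — discriminant:
  Δ = trace² - 4·det = 529 - 412 = 117.
Step 3 — eigenvalues:
  λ = (trace ± √Δ)/2 = (23 ± 10.8167)/2,
  λ_1 = 16.9083,  λ_2 = 6.0917.

Step 4 — unit eigenvector for λ_1: solve (Sigma - λ_1 I)v = 0. First row:
  (16 - 16.9083)·v_x + (-3)·v_y = 0, i.e. (-0.9083)·v_x + (-3)·v_y = 0,
  so v ∝ (b, λ_1 - a) = (-3, 0.9083); multiply by -1 so the first entry is positive: u = (3, -0.9083).
  ||u|| = √((3)² + (-0.9083)²) = √(9.8251) ≈ 3.1345,
  v_1 = u/||u|| ≈ (0.9571, -0.2898) (||v_1|| = 1).

λ_1 = 16.9083,  λ_2 = 6.0917;  v_1 ≈ (0.9571, -0.2898)


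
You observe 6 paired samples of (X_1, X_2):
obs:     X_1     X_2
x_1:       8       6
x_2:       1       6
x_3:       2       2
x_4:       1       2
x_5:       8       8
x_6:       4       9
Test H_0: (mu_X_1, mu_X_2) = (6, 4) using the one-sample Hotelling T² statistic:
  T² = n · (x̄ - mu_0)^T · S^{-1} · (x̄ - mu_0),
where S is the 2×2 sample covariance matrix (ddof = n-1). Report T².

Step 1 — sample mean vector:
  mean(X_1) = (8 + 1 + 2 + 1 + 8 + 4) / 6 = 24/6 = 4
  mean(X_2) = (6 + 6 + 2 + 2 + 8 + 9) / 6 = 33/6 = 5.5
  x̄ = (4, 5.5),  deviation x̄ - mu_0 = (4, 5.5) - (6, 4) = (-2, 1.5).

Step 2 — sample covariance matrix, S[i,j] = (1/(n-1)) · Σ_k (x_{k,i} - mean_i) · (x_{k,j} - mean_j), divisor n-1 = 5:
  S[X_1,X_1] = ((4)·(4) + (-3)·(-3) + (-2)·(-2) + (-3)·(-3) + (4)·(4) + (0)·(0)) / 5 = 54/5 = 10.8
  S[X_1,X_2] = ((4)·(0.5) + (-3)·(0.5) + (-2)·(-3.5) + (-3)·(-3.5) + (4)·(2.5) + (0)·(3.5)) / 5 = 28/5 = 5.6
  S[X_2,X_2] = ((0.5)·(0.5) + (0.5)·(0.5) + (-3.5)·(-3.5) + (-3.5)·(-3.5) + (2.5)·(2.5) + (3.5)·(3.5)) / 5 = 43.5/5 = 8.7
  S = [[10.8, 5.6],
 [5.6, 8.7]].

Step 3 — invert S. det(S) = 10.8·8.7 - (5.6)² = 62.6.
  S^{-1} = (1/det) · [[d, -b], [-b, a]] = [[0.139, -0.0895],
 [-0.0895, 0.1725]].

Step 4 — quadratic form (x̄ - mu_0)^T · S^{-1} · (x̄ - mu_0):
  S^{-1} · (x̄ - mu_0) = (-0.4121, 0.4377),
  (x̄ - mu_0)^T · [...] = (-2)·(-0.4121) + (1.5)·(0.4377) = 1.4808.

Step 5 — scale by n: T² = 6 · 1.4808 = 8.885.

T² ≈ 8.885


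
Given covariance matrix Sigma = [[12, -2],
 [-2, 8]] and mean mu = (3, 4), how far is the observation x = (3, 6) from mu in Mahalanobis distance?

Step 1 — centre the observation: (x - mu) = (0, 2).

Step 2 — invert Sigma. det(Sigma) = 12·8 - (-2)² = 92.
  Sigma^{-1} = (1/det) · [[d, -b], [-b, a]] = [[0.087, 0.0217],
 [0.0217, 0.1304]].

Step 3 — form the quadratic (x - mu)^T · Sigma^{-1} · (x - mu):
  Sigma^{-1} · (x - mu) = (0.0435, 0.2609).
  (x - mu)^T · [Sigma^{-1} · (x - mu)] = (0)·(0.0435) + (2)·(0.2609) = 0.5217.

Step 4 — take square root: d = √(0.5217) ≈ 0.7223.

d(x, mu) = √(0.5217) ≈ 0.7223


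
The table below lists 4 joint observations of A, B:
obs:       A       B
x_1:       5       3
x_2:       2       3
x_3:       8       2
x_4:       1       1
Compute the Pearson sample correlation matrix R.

Step 1 — column means:
  mean(A) = (5 + 2 + 8 + 1) / 4 = 16/4 = 4
  mean(B) = (3 + 3 + 2 + 1) / 4 = 9/4 = 2.25

Step 2 — sample variances and covariances s[i,j] = (1/(n-1)) · Σ_k (x_{k,i} - mean_i) · (x_{k,j} - mean_j), with n-1 = 3:
  s[A,A] = ((1)·(1) + (-2)·(-2) + (4)·(4) + (-3)·(-3)) / 3 = 30/3 = 10
  s[A,B] = ((1)·(0.75) + (-2)·(0.75) + (4)·(-0.25) + (-3)·(-1.25)) / 3 = 2/3 = 0.6667
  s[B,B] = ((0.75)·(0.75) + (0.75)·(0.75) + (-0.25)·(-0.25) + (-1.25)·(-1.25)) / 3 = 2.75/3 = 0.9167
  Sample standard deviations s_i = √(s[i,i]):
  s(A) = √(10) = 3.1623
  s(B) = √(0.9167) = 0.9574

Step 3 — r_{ij} = s_{ij} / (s_i · s_j):
  r[A,A] = 1 (diagonal).
  r[A,B] = 0.6667 / (3.1623 · 0.9574) = 0.6667 / 3.0277 = 0.2202
  r[B,B] = 1 (diagonal).

R is symmetric with unit diagonal. Assembling:

R = [[1, 0.2202],
 [0.2202, 1]]


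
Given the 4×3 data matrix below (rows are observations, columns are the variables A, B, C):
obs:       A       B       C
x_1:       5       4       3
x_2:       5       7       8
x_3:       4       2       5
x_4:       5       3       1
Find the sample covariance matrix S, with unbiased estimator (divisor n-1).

Step 1 — column means:
  mean(A) = (5 + 5 + 4 + 5) / 4 = 19/4 = 4.75
  mean(B) = (4 + 7 + 2 + 3) / 4 = 16/4 = 4
  mean(C) = (3 + 8 + 5 + 1) / 4 = 17/4 = 4.25

Step 2 — sample covariance S[i,j] = (1/(n-1)) · Σ_k (x_{k,i} - mean_i) · (x_{k,j} - mean_j), with n-1 = 3.
  S[A,A] = ((0.25)·(0.25) + (0.25)·(0.25) + (-0.75)·(-0.75) + (0.25)·(0.25)) / 3 = 0.75/3 = 0.25
  S[A,B] = ((0.25)·(0) + (0.25)·(3) + (-0.75)·(-2) + (0.25)·(-1)) / 3 = 2/3 = 0.6667
  S[A,C] = ((0.25)·(-1.25) + (0.25)·(3.75) + (-0.75)·(0.75) + (0.25)·(-3.25)) / 3 = -0.75/3 = -0.25
  S[B,B] = ((0)·(0) + (3)·(3) + (-2)·(-2) + (-1)·(-1)) / 3 = 14/3 = 4.6667
  S[B,C] = ((0)·(-1.25) + (3)·(3.75) + (-2)·(0.75) + (-1)·(-3.25)) / 3 = 13/3 = 4.3333
  S[C,C] = ((-1.25)·(-1.25) + (3.75)·(3.75) + (0.75)·(0.75) + (-3.25)·(-3.25)) / 3 = 26.75/3 = 8.9167

S is symmetric (S[j,i] = S[i,j]). Assembling:

S = [[0.25, 0.6667, -0.25],
 [0.6667, 4.6667, 4.3333],
 [-0.25, 4.3333, 8.9167]]


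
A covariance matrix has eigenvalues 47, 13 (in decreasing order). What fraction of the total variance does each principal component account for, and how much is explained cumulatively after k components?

Step 1 — total variance = trace(Sigma) = Σ λ_i = 47 + 13 = 60.

Step 2 — fraction explained by component i = λ_i / Σ λ:
  PC1: 47/60 = 0.7833
  PC2: 13/60 = 0.2167

Step 3 — cumulative fraction after k components = (λ_1 + ... + λ_k) / Σ λ:
  k = 1: 47/60 = 0.7833
  k = 2: (47 + 13)/60 = 60/60 = 1

Summary (fraction, with percent):

explained: PC1 0.7833 (78.33%), PC2 0.2167 (21.67%);  cumulative: 0.7833, 1


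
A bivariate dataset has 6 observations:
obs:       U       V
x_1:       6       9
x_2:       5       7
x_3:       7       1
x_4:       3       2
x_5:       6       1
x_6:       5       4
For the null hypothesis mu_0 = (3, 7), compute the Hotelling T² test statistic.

Step 1 — sample mean vector:
  mean(U) = (6 + 5 + 7 + 3 + 6 + 5) / 6 = 32/6 = 5.3333
  mean(V) = (9 + 7 + 1 + 2 + 1 + 4) / 6 = 24/6 = 4
  x̄ = (5.3333, 4),  deviation x̄ - mu_0 = (5.3333, 4) - (3, 7) = (2.3333, -3).

Step 2 — sample covariance matrix, S[i,j] = (1/(n-1)) · Σ_k (x_{k,i} - mean_i) · (x_{k,j} - mean_j), divisor n-1 = 5:
  S[U,U] = ((0.6667)·(0.6667) + (-0.3333)·(-0.3333) + (1.6667)·(1.6667) + (-2.3333)·(-2.3333) + (0.6667)·(0.6667) + (-0.3333)·(-0.3333)) / 5 = 9.3333/5 = 1.8667
  S[U,V] = ((0.6667)·(5) + (-0.3333)·(3) + (1.6667)·(-3) + (-2.3333)·(-2) + (0.6667)·(-3) + (-0.3333)·(0)) / 5 = 0/5 = 0
  S[V,V] = ((5)·(5) + (3)·(3) + (-3)·(-3) + (-2)·(-2) + (-3)·(-3) + (0)·(0)) / 5 = 56/5 = 11.2
  S = [[1.8667, 0],
 [0, 11.2]].

Step 3 — invert S. det(S) = 1.8667·11.2 - (0)² = 20.9067.
  S^{-1} = (1/det) · [[d, -b], [-b, a]] = [[0.5357, 0],
 [0, 0.0893]].

Step 4 — quadratic form (x̄ - mu_0)^T · S^{-1} · (x̄ - mu_0):
  S^{-1} · (x̄ - mu_0) = (1.25, -0.2679),
  (x̄ - mu_0)^T · [...] = (2.3333)·(1.25) + (-3)·(-0.2679) = 3.7202.

Step 5 — scale by n: T² = 6 · 3.7202 = 22.3214.

T² ≈ 22.3214


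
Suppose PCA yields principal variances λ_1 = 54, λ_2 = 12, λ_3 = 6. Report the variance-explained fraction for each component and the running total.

Step 1 — total variance = trace(Sigma) = Σ λ_i = 54 + 12 + 6 = 72.

Step 2 — fraction explained by component i = λ_i / Σ λ:
  PC1: 54/72 = 0.75
  PC2: 12/72 = 0.1667
  PC3: 6/72 = 0.0833

Step 3 — cumulative fraction after k components = (λ_1 + ... + λ_k) / Σ λ:
  k = 1: 54/72 = 0.75
  k = 2: (54 + 12)/72 = 66/72 = 0.9167
  k = 3: (54 + 12 + 6)/72 = 72/72 = 1

Summary (fraction, with percent):

explained: PC1 0.75 (75%), PC2 0.1667 (16.67%), PC3 0.0833 (8.33%);  cumulative: 0.75, 0.9167, 1


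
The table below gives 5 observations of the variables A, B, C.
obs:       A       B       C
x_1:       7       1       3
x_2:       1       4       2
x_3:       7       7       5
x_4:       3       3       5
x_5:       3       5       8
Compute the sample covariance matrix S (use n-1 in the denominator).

Step 1 — column means:
  mean(A) = (7 + 1 + 7 + 3 + 3) / 5 = 21/5 = 4.2
  mean(B) = (1 + 4 + 7 + 3 + 5) / 5 = 20/5 = 4
  mean(C) = (3 + 2 + 5 + 5 + 8) / 5 = 23/5 = 4.6

Step 2 — sample covariance S[i,j] = (1/(n-1)) · Σ_k (x_{k,i} - mean_i) · (x_{k,j} - mean_j), with n-1 = 4.
  S[A,A] = ((2.8)·(2.8) + (-3.2)·(-3.2) + (2.8)·(2.8) + (-1.2)·(-1.2) + (-1.2)·(-1.2)) / 4 = 28.8/4 = 7.2
  S[A,B] = ((2.8)·(-3) + (-3.2)·(0) + (2.8)·(3) + (-1.2)·(-1) + (-1.2)·(1)) / 4 = 0/4 = 0
  S[A,C] = ((2.8)·(-1.6) + (-3.2)·(-2.6) + (2.8)·(0.4) + (-1.2)·(0.4) + (-1.2)·(3.4)) / 4 = 0.4/4 = 0.1
  S[B,B] = ((-3)·(-3) + (0)·(0) + (3)·(3) + (-1)·(-1) + (1)·(1)) / 4 = 20/4 = 5
  S[B,C] = ((-3)·(-1.6) + (0)·(-2.6) + (3)·(0.4) + (-1)·(0.4) + (1)·(3.4)) / 4 = 9/4 = 2.25
  S[C,C] = ((-1.6)·(-1.6) + (-2.6)·(-2.6) + (0.4)·(0.4) + (0.4)·(0.4) + (3.4)·(3.4)) / 4 = 21.2/4 = 5.3

S is symmetric (S[j,i] = S[i,j]). Assembling:

S = [[7.2, 0, 0.1],
 [0, 5, 2.25],
 [0.1, 2.25, 5.3]]


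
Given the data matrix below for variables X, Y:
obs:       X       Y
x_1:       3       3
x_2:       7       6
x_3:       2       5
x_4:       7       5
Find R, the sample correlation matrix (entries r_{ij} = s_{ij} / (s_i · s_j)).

Step 1 — column means:
  mean(X) = (3 + 7 + 2 + 7) / 4 = 19/4 = 4.75
  mean(Y) = (3 + 6 + 5 + 5) / 4 = 19/4 = 4.75

Step 2 — sample variances and covariances s[i,j] = (1/(n-1)) · Σ_k (x_{k,i} - mean_i) · (x_{k,j} - mean_j), with n-1 = 3:
  s[X,X] = ((-1.75)·(-1.75) + (2.25)·(2.25) + (-2.75)·(-2.75) + (2.25)·(2.25)) / 3 = 20.75/3 = 6.9167
  s[X,Y] = ((-1.75)·(-1.75) + (2.25)·(1.25) + (-2.75)·(0.25) + (2.25)·(0.25)) / 3 = 5.75/3 = 1.9167
  s[Y,Y] = ((-1.75)·(-1.75) + (1.25)·(1.25) + (0.25)·(0.25) + (0.25)·(0.25)) / 3 = 4.75/3 = 1.5833
  Sample standard deviations s_i = √(s[i,i]):
  s(X) = √(6.9167) = 2.63
  s(Y) = √(1.5833) = 1.2583

Step 3 — r_{ij} = s_{ij} / (s_i · s_j):
  r[X,X] = 1 (diagonal).
  r[X,Y] = 1.9167 / (2.63 · 1.2583) = 1.9167 / 3.3093 = 0.5792
  r[Y,Y] = 1 (diagonal).

R is symmetric with unit diagonal. Assembling:

R = [[1, 0.5792],
 [0.5792, 1]]


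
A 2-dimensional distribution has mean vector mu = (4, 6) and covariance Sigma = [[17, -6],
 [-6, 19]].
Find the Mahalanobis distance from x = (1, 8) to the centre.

Step 1 — centre the observation: (x - mu) = (-3, 2).

Step 2 — invert Sigma. det(Sigma) = 17·19 - (-6)² = 287.
  Sigma^{-1} = (1/det) · [[d, -b], [-b, a]] = [[0.0662, 0.0209],
 [0.0209, 0.0592]].

Step 3 — form the quadratic (x - mu)^T · Sigma^{-1} · (x - mu):
  Sigma^{-1} · (x - mu) = (-0.1568, 0.0557).
  (x - mu)^T · [Sigma^{-1} · (x - mu)] = (-3)·(-0.1568) + (2)·(0.0557) = 0.5819.

Step 4 — take square root: d = √(0.5819) ≈ 0.7628.

d(x, mu) = √(0.5819) ≈ 0.7628


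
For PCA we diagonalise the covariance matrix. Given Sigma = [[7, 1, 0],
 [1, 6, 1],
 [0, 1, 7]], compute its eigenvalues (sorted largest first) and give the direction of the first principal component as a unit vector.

Step 1 — characteristic polynomial p(λ) = det(λI - Sigma) = λ³ - tr·λ² + c_1·λ - det, where tr = trace, c_1 = sum of the principal 2×2 minors, det = det(Sigma):
  tr = 7 + 6 + 7 = 20,
  c_1 = (7·6 - (1)²) + (7·7 - (0)²) + (6·7 - (1)²) = 41 + 49 + 41 = 131,
  det = 7·(6·7 - (1)²) - (1)·((1)·7 - (1)·(0)) + (0)·((1)·(1) - 6·(0)) = 7·(41) - (1)·(7) + (0)·(1) = 280.
  So p(λ) = λ³ - 20λ² + 131λ - 280.
Step 2 — look for an integer root (rational root theorem: any rational root is an integer divisor of 280). Testing λ = 5:
  p(5) = 125 - 500 + 655 - 280 = 0  ✓
  Dividing out (λ - 5): p(λ) = (λ - 5)(λ² - 15λ + 56).
Step 3 — remaining eigenvalues from the quadratic λ² - 15λ + 56 = 0:
  Δ = 15² - 4·56 = 225 - 224 = 1,  λ = (15 ± √1)/2 = (15 ± 1)/2 = 8 or 7.
  Sorted: λ_1 = 8,  λ_2 = 7,  λ_3 = 5  (check: sum = 20 = tr ✓).

Step 4 — unit eigenvector for λ_1 = 8: v spans the null space of (Sigma - λ_1 I), whose rows are
  r_1 = (-1, 1, 0),  r_2 = (1, -2, 1),  r_3 = (0, 1, -1).
  v is orthogonal to every row, so take v ∝ r_1 × r_2 = ((1)·(1) - (0)·(-2), (0)·(1) - (-1)·(1), (-1)·(-2) - (1)·(1)) = (1, 1, 1).
  Let u = (1, 1, 1).
  ||u|| = √((1)² + (1)² + (1)²) = √(3) ≈ 1.7321,  v_1 = u/||u|| ≈ (0.5774, 0.5774, 0.5774) (||v_1|| = 1).

λ_1 = 8,  λ_2 = 7,  λ_3 = 5;  v_1 ≈ (0.5774, 0.5774, 0.5774)


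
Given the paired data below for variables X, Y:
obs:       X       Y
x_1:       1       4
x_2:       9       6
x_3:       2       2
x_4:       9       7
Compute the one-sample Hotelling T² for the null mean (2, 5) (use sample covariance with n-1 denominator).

Step 1 — sample mean vector:
  mean(X) = (1 + 9 + 2 + 9) / 4 = 21/4 = 5.25
  mean(Y) = (4 + 6 + 2 + 7) / 4 = 19/4 = 4.75
  x̄ = (5.25, 4.75),  deviation x̄ - mu_0 = (5.25, 4.75) - (2, 5) = (3.25, -0.25).

Step 2 — sample covariance matrix, S[i,j] = (1/(n-1)) · Σ_k (x_{k,i} - mean_i) · (x_{k,j} - mean_j), divisor n-1 = 3:
  S[X,X] = ((-4.25)·(-4.25) + (3.75)·(3.75) + (-3.25)·(-3.25) + (3.75)·(3.75)) / 3 = 56.75/3 = 18.9167
  S[X,Y] = ((-4.25)·(-0.75) + (3.75)·(1.25) + (-3.25)·(-2.75) + (3.75)·(2.25)) / 3 = 25.25/3 = 8.4167
  S[Y,Y] = ((-0.75)·(-0.75) + (1.25)·(1.25) + (-2.75)·(-2.75) + (2.25)·(2.25)) / 3 = 14.75/3 = 4.9167
  S = [[18.9167, 8.4167],
 [8.4167, 4.9167]].

Step 3 — invert S. det(S) = 18.9167·4.9167 - (8.4167)² = 22.1667.
  S^{-1} = (1/det) · [[d, -b], [-b, a]] = [[0.2218, -0.3797],
 [-0.3797, 0.8534]].

Step 4 — quadratic form (x̄ - mu_0)^T · S^{-1} · (x̄ - mu_0):
  S^{-1} · (x̄ - mu_0) = (0.8158, -1.4474),
  (x̄ - mu_0)^T · [...] = (3.25)·(0.8158) + (-0.25)·(-1.4474) = 3.0132.

Step 5 — scale by n: T² = 4 · 3.0132 = 12.0526.

T² ≈ 12.0526


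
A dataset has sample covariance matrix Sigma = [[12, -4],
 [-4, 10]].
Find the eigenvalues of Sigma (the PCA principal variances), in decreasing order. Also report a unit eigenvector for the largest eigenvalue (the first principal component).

Step 1 — characteristic polynomial of 2×2 Sigma:
  det(Sigma - λI) = λ² - trace · λ + det = 0.
  trace = 12 + 10 = 22, det = 12·10 - (-4)² = 104.
Step 2 — discriminant:
  Δ = trace² - 4·det = 484 - 416 = 68.
Step 3 — eigenvalues:
  λ = (trace ± √Δ)/2 = (22 ± 8.2462)/2,
  λ_1 = 15.1231,  λ_2 = 6.8769.

Step 4 — unit eigenvector for λ_1: solve (Sigma - λ_1 I)v = 0. First row:
  (12 - 15.1231)·v_x + (-4)·v_y = 0, i.e. (-3.1231)·v_x + (-4)·v_y = 0,
  so v ∝ (b, λ_1 - a) = (-4, 3.1231); multiply by -1 so the first entry is positive: u = (4, -3.1231).
  ||u|| = √((4)² + (-3.1231)²) = √(25.7538) ≈ 5.0748,
  v_1 = u/||u|| ≈ (0.7882, -0.6154) (||v_1|| = 1).

λ_1 = 15.1231,  λ_2 = 6.8769;  v_1 ≈ (0.7882, -0.6154)


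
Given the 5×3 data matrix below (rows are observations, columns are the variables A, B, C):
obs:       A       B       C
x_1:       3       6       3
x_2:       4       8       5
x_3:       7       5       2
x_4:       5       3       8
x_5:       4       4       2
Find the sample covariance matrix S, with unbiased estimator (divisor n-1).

Step 1 — column means:
  mean(A) = (3 + 4 + 7 + 5 + 4) / 5 = 23/5 = 4.6
  mean(B) = (6 + 8 + 5 + 3 + 4) / 5 = 26/5 = 5.2
  mean(C) = (3 + 5 + 2 + 8 + 2) / 5 = 20/5 = 4

Step 2 — sample covariance S[i,j] = (1/(n-1)) · Σ_k (x_{k,i} - mean_i) · (x_{k,j} - mean_j), with n-1 = 4.
  S[A,A] = ((-1.6)·(-1.6) + (-0.6)·(-0.6) + (2.4)·(2.4) + (0.4)·(0.4) + (-0.6)·(-0.6)) / 4 = 9.2/4 = 2.3
  S[A,B] = ((-1.6)·(0.8) + (-0.6)·(2.8) + (2.4)·(-0.2) + (0.4)·(-2.2) + (-0.6)·(-1.2)) / 4 = -3.6/4 = -0.9
  S[A,C] = ((-1.6)·(-1) + (-0.6)·(1) + (2.4)·(-2) + (0.4)·(4) + (-0.6)·(-2)) / 4 = -1/4 = -0.25
  S[B,B] = ((0.8)·(0.8) + (2.8)·(2.8) + (-0.2)·(-0.2) + (-2.2)·(-2.2) + (-1.2)·(-1.2)) / 4 = 14.8/4 = 3.7
  S[B,C] = ((0.8)·(-1) + (2.8)·(1) + (-0.2)·(-2) + (-2.2)·(4) + (-1.2)·(-2)) / 4 = -4/4 = -1
  S[C,C] = ((-1)·(-1) + (1)·(1) + (-2)·(-2) + (4)·(4) + (-2)·(-2)) / 4 = 26/4 = 6.5

S is symmetric (S[j,i] = S[i,j]). Assembling:

S = [[2.3, -0.9, -0.25],
 [-0.9, 3.7, -1],
 [-0.25, -1, 6.5]]


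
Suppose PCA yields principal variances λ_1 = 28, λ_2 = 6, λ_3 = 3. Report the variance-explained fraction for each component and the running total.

Step 1 — total variance = trace(Sigma) = Σ λ_i = 28 + 6 + 3 = 37.

Step 2 — fraction explained by component i = λ_i / Σ λ:
  PC1: 28/37 = 0.7568
  PC2: 6/37 = 0.1622
  PC3: 3/37 = 0.0811

Step 3 — cumulative fraction after k components = (λ_1 + ... + λ_k) / Σ λ:
  k = 1: 28/37 = 0.7568
  k = 2: (28 + 6)/37 = 34/37 = 0.9189
  k = 3: (28 + 6 + 3)/37 = 37/37 = 1

Summary (fraction, with percent):

explained: PC1 0.7568 (75.68%), PC2 0.1622 (16.22%), PC3 0.0811 (8.11%);  cumulative: 0.7568, 0.9189, 1


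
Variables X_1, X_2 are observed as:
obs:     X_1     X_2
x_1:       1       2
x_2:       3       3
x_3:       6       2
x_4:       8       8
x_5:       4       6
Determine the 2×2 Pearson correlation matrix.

Step 1 — column means:
  mean(X_1) = (1 + 3 + 6 + 8 + 4) / 5 = 22/5 = 4.4
  mean(X_2) = (2 + 3 + 2 + 8 + 6) / 5 = 21/5 = 4.2

Step 2 — sample variances and covariances s[i,j] = (1/(n-1)) · Σ_k (x_{k,i} - mean_i) · (x_{k,j} - mean_j), with n-1 = 4:
  s[X_1,X_1] = ((-3.4)·(-3.4) + (-1.4)·(-1.4) + (1.6)·(1.6) + (3.6)·(3.6) + (-0.4)·(-0.4)) / 4 = 29.2/4 = 7.3
  s[X_1,X_2] = ((-3.4)·(-2.2) + (-1.4)·(-1.2) + (1.6)·(-2.2) + (3.6)·(3.8) + (-0.4)·(1.8)) / 4 = 18.6/4 = 4.65
  s[X_2,X_2] = ((-2.2)·(-2.2) + (-1.2)·(-1.2) + (-2.2)·(-2.2) + (3.8)·(3.8) + (1.8)·(1.8)) / 4 = 28.8/4 = 7.2
  Sample standard deviations s_i = √(s[i,i]):
  s(X_1) = √(7.3) = 2.7019
  s(X_2) = √(7.2) = 2.6833

Step 3 — r_{ij} = s_{ij} / (s_i · s_j):
  r[X_1,X_1] = 1 (diagonal).
  r[X_1,X_2] = 4.65 / (2.7019 · 2.6833) = 4.65 / 7.2498 = 0.6414
  r[X_2,X_2] = 1 (diagonal).

R is symmetric with unit diagonal. Assembling:

R = [[1, 0.6414],
 [0.6414, 1]]


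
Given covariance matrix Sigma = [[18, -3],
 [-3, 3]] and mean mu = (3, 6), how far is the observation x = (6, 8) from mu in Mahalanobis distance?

Step 1 — centre the observation: (x - mu) = (3, 2).

Step 2 — invert Sigma. det(Sigma) = 18·3 - (-3)² = 45.
  Sigma^{-1} = (1/det) · [[d, -b], [-b, a]] = [[0.0667, 0.0667],
 [0.0667, 0.4]].

Step 3 — form the quadratic (x - mu)^T · Sigma^{-1} · (x - mu):
  Sigma^{-1} · (x - mu) = (0.3333, 1).
  (x - mu)^T · [Sigma^{-1} · (x - mu)] = (3)·(0.3333) + (2)·(1) = 3.

Step 4 — take square root: d = √(3) ≈ 1.7321.

d(x, mu) = √(3) ≈ 1.7321


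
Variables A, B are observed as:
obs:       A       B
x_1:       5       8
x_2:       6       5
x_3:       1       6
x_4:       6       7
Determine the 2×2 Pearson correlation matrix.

Step 1 — column means:
  mean(A) = (5 + 6 + 1 + 6) / 4 = 18/4 = 4.5
  mean(B) = (8 + 5 + 6 + 7) / 4 = 26/4 = 6.5

Step 2 — sample variances and covariances s[i,j] = (1/(n-1)) · Σ_k (x_{k,i} - mean_i) · (x_{k,j} - mean_j), with n-1 = 3:
  s[A,A] = ((0.5)·(0.5) + (1.5)·(1.5) + (-3.5)·(-3.5) + (1.5)·(1.5)) / 3 = 17/3 = 5.6667
  s[A,B] = ((0.5)·(1.5) + (1.5)·(-1.5) + (-3.5)·(-0.5) + (1.5)·(0.5)) / 3 = 1/3 = 0.3333
  s[B,B] = ((1.5)·(1.5) + (-1.5)·(-1.5) + (-0.5)·(-0.5) + (0.5)·(0.5)) / 3 = 5/3 = 1.6667
  Sample standard deviations s_i = √(s[i,i]):
  s(A) = √(5.6667) = 2.3805
  s(B) = √(1.6667) = 1.291

Step 3 — r_{ij} = s_{ij} / (s_i · s_j):
  r[A,A] = 1 (diagonal).
  r[A,B] = 0.3333 / (2.3805 · 1.291) = 0.3333 / 3.0732 = 0.1085
  r[B,B] = 1 (diagonal).

R is symmetric with unit diagonal. Assembling:

R = [[1, 0.1085],
 [0.1085, 1]]


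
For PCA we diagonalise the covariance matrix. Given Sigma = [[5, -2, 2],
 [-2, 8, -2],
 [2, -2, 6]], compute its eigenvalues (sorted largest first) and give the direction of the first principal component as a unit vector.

Step 1 — characteristic polynomial p(λ) = det(λI - Sigma) = λ³ - tr·λ² + c_1·λ - det, where tr = trace, c_1 = sum of the principal 2×2 minors, det = det(Sigma):
  tr = 5 + 8 + 6 = 19,
  c_1 = (5·8 - (-2)²) + (5·6 - (2)²) + (8·6 - (-2)²) = 36 + 26 + 44 = 106,
  det = 5·(8·6 - (-2)²) - (-2)·((-2)·6 - (-2)·(2)) + (2)·((-2)·(-2) - 8·(2)) = 5·(44) - (-2)·(-8) + (2)·(-12) = 180.
  So p(λ) = λ³ - 19λ² + 106λ - 180.
Step 2 — look for an integer root (rational root theorem: any rational root is an integer divisor of 180). Testing λ = 5:
  p(5) = 125 - 475 + 530 - 180 = 0  ✓
  Dividing out (λ - 5): p(λ) = (λ - 5)(λ² - 14λ + 36).
Step 3 — remaining eigenvalues from the quadratic λ² - 14λ + 36 = 0:
  Δ = 14² - 4·36 = 196 - 144 = 52,  λ = (14 ± √52)/2 = (14 ± 7.2111)/2 ≈ 10.6056 or 3.3944.
  Sorted: λ_1 = 10.6056,  λ_2 = 5,  λ_3 = 3.3944  (check: sum = 19 = tr ✓).

Step 4 — unit eigenvector for λ_1 ≈ 10.6056: v spans the null space of (Sigma - λ_1 I), whose rows are
  r_1 = (-5.6056, -2, 2),  r_2 = (-2, -2.6056, -2),  r_3 = (2, -2, -4.6056).
  v is orthogonal to every row, so take v ∝ r_1 × r_2 = ((-2)·(-2) - (2)·(-2.6056), (2)·(-2) - (-5.6056)·(-2), (-5.6056)·(-2.6056) - (-2)·(-2)) ≈ (9.2111, -15.2111, 10.6056).
  Let u = (9.2111, -15.2111, 10.6056).
  ||u|| = √((9.2111)² + (-15.2111)² + (10.6056)²) = √(428.6998) ≈ 20.7051,  v_1 = u/||u|| ≈ (0.4449, -0.7347, 0.5122) (||v_1|| = 1).

λ_1 = 10.6056,  λ_2 = 5,  λ_3 = 3.3944;  v_1 ≈ (0.4449, -0.7347, 0.5122)


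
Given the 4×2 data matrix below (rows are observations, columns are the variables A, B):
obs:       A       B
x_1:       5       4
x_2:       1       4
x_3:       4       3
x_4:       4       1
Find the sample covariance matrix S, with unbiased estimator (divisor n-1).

Step 1 — column means:
  mean(A) = (5 + 1 + 4 + 4) / 4 = 14/4 = 3.5
  mean(B) = (4 + 4 + 3 + 1) / 4 = 12/4 = 3

Step 2 — sample covariance S[i,j] = (1/(n-1)) · Σ_k (x_{k,i} - mean_i) · (x_{k,j} - mean_j), with n-1 = 3.
  S[A,A] = ((1.5)·(1.5) + (-2.5)·(-2.5) + (0.5)·(0.5) + (0.5)·(0.5)) / 3 = 9/3 = 3
  S[A,B] = ((1.5)·(1) + (-2.5)·(1) + (0.5)·(0) + (0.5)·(-2)) / 3 = -2/3 = -0.6667
  S[B,B] = ((1)·(1) + (1)·(1) + (0)·(0) + (-2)·(-2)) / 3 = 6/3 = 2

S is symmetric (S[j,i] = S[i,j]). Assembling:

S = [[3, -0.6667],
 [-0.6667, 2]]


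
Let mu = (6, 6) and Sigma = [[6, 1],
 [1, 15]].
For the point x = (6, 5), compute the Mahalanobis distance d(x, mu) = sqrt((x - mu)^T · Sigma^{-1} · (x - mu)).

Step 1 — centre the observation: (x - mu) = (0, -1).

Step 2 — invert Sigma. det(Sigma) = 6·15 - (1)² = 89.
  Sigma^{-1} = (1/det) · [[d, -b], [-b, a]] = [[0.1685, -0.0112],
 [-0.0112, 0.0674]].

Step 3 — form the quadratic (x - mu)^T · Sigma^{-1} · (x - mu):
  Sigma^{-1} · (x - mu) = (0.0112, -0.0674).
  (x - mu)^T · [Sigma^{-1} · (x - mu)] = (0)·(0.0112) + (-1)·(-0.0674) = 0.0674.

Step 4 — take square root: d = √(0.0674) ≈ 0.2596.

d(x, mu) = √(0.0674) ≈ 0.2596


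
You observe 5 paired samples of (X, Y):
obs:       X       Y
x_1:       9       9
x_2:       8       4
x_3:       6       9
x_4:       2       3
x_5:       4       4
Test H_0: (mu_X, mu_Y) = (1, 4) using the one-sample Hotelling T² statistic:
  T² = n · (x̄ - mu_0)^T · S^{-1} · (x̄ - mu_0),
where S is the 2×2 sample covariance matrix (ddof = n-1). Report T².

Step 1 — sample mean vector:
  mean(X) = (9 + 8 + 6 + 2 + 4) / 5 = 29/5 = 5.8
  mean(Y) = (9 + 4 + 9 + 3 + 4) / 5 = 29/5 = 5.8
  x̄ = (5.8, 5.8),  deviation x̄ - mu_0 = (5.8, 5.8) - (1, 4) = (4.8, 1.8).

Step 2 — sample covariance matrix, S[i,j] = (1/(n-1)) · Σ_k (x_{k,i} - mean_i) · (x_{k,j} - mean_j), divisor n-1 = 4:
  S[X,X] = ((3.2)·(3.2) + (2.2)·(2.2) + (0.2)·(0.2) + (-3.8)·(-3.8) + (-1.8)·(-1.8)) / 4 = 32.8/4 = 8.2
  S[X,Y] = ((3.2)·(3.2) + (2.2)·(-1.8) + (0.2)·(3.2) + (-3.8)·(-2.8) + (-1.8)·(-1.8)) / 4 = 20.8/4 = 5.2
  S[Y,Y] = ((3.2)·(3.2) + (-1.8)·(-1.8) + (3.2)·(3.2) + (-2.8)·(-2.8) + (-1.8)·(-1.8)) / 4 = 34.8/4 = 8.7
  S = [[8.2, 5.2],
 [5.2, 8.7]].

Step 3 — invert S. det(S) = 8.2·8.7 - (5.2)² = 44.3.
  S^{-1} = (1/det) · [[d, -b], [-b, a]] = [[0.1964, -0.1174],
 [-0.1174, 0.1851]].

Step 4 — quadratic form (x̄ - mu_0)^T · S^{-1} · (x̄ - mu_0):
  S^{-1} · (x̄ - mu_0) = (0.7314, -0.2302),
  (x̄ - mu_0)^T · [...] = (4.8)·(0.7314) + (1.8)·(-0.2302) = 3.0962.

Step 5 — scale by n: T² = 5 · 3.0962 = 15.4808.

T² ≈ 15.4808


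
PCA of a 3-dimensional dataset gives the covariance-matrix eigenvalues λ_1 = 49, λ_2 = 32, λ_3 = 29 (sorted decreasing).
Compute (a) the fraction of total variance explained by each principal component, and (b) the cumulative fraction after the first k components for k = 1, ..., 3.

Step 1 — total variance = trace(Sigma) = Σ λ_i = 49 + 32 + 29 = 110.

Step 2 — fraction explained by component i = λ_i / Σ λ:
  PC1: 49/110 = 0.4455
  PC2: 32/110 = 0.2909
  PC3: 29/110 = 0.2636

Step 3 — cumulative fraction after k components = (λ_1 + ... + λ_k) / Σ λ:
  k = 1: 49/110 = 0.4455
  k = 2: (49 + 32)/110 = 81/110 = 0.7364
  k = 3: (49 + 32 + 29)/110 = 110/110 = 1

Summary (fraction, with percent):

explained: PC1 0.4455 (44.55%), PC2 0.2909 (29.09%), PC3 0.2636 (26.36%);  cumulative: 0.4455, 0.7364, 1


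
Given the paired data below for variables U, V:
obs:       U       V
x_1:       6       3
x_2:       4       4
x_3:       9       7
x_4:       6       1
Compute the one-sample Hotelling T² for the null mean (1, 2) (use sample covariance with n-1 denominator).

Step 1 — sample mean vector:
  mean(U) = (6 + 4 + 9 + 6) / 4 = 25/4 = 6.25
  mean(V) = (3 + 4 + 7 + 1) / 4 = 15/4 = 3.75
  x̄ = (6.25, 3.75),  deviation x̄ - mu_0 = (6.25, 3.75) - (1, 2) = (5.25, 1.75).

Step 2 — sample covariance matrix, S[i,j] = (1/(n-1)) · Σ_k (x_{k,i} - mean_i) · (x_{k,j} - mean_j), divisor n-1 = 3:
  S[U,U] = ((-0.25)·(-0.25) + (-2.25)·(-2.25) + (2.75)·(2.75) + (-0.25)·(-0.25)) / 3 = 12.75/3 = 4.25
  S[U,V] = ((-0.25)·(-0.75) + (-2.25)·(0.25) + (2.75)·(3.25) + (-0.25)·(-2.75)) / 3 = 9.25/3 = 3.0833
  S[V,V] = ((-0.75)·(-0.75) + (0.25)·(0.25) + (3.25)·(3.25) + (-2.75)·(-2.75)) / 3 = 18.75/3 = 6.25
  S = [[4.25, 3.0833],
 [3.0833, 6.25]].

Step 3 — invert S. det(S) = 4.25·6.25 - (3.0833)² = 17.0556.
  S^{-1} = (1/det) · [[d, -b], [-b, a]] = [[0.3664, -0.1808],
 [-0.1808, 0.2492]].

Step 4 — quadratic form (x̄ - mu_0)^T · S^{-1} · (x̄ - mu_0):
  S^{-1} · (x̄ - mu_0) = (1.6075, -0.513),
  (x̄ - mu_0)^T · [...] = (5.25)·(1.6075) + (1.75)·(-0.513) = 7.5415.

Step 5 — scale by n: T² = 4 · 7.5415 = 30.1661.

T² ≈ 30.1661


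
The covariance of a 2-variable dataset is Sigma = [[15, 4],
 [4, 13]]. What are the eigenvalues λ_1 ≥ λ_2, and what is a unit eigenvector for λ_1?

Step 1 — characteristic polynomial of 2×2 Sigma:
  det(Sigma - λI) = λ² - trace · λ + det = 0.
  trace = 15 + 13 = 28, det = 15·13 - (4)² = 179.
Step 2 — discriminant:
  Δ = trace² - 4·det = 784 - 716 = 68.
Step 3 — eigenvalues:
  λ = (trace ± √Δ)/2 = (28 ± 8.2462)/2,
  λ_1 = 18.1231,  λ_2 = 9.8769.

Step 4 — unit eigenvector for λ_1: solve (Sigma - λ_1 I)v = 0. First row:
  (15 - 18.1231)·v_x + (4)·v_y = 0, i.e. (-3.1231)·v_x + (4)·v_y = 0,
  so v ∝ (b, λ_1 - a) = (4, 3.1231) = u.
  ||u|| = √((4)² + (3.1231)²) = √(25.7538) ≈ 5.0748,
  v_1 = u/||u|| ≈ (0.7882, 0.6154) (||v_1|| = 1).

λ_1 = 18.1231,  λ_2 = 9.8769;  v_1 ≈ (0.7882, 0.6154)


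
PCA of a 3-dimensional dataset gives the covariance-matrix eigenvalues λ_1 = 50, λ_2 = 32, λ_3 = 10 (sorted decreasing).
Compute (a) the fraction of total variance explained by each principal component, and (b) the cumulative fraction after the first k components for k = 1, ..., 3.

Step 1 — total variance = trace(Sigma) = Σ λ_i = 50 + 32 + 10 = 92.

Step 2 — fraction explained by component i = λ_i / Σ λ:
  PC1: 50/92 = 0.5435
  PC2: 32/92 = 0.3478
  PC3: 10/92 = 0.1087

Step 3 — cumulative fraction after k components = (λ_1 + ... + λ_k) / Σ λ:
  k = 1: 50/92 = 0.5435
  k = 2: (50 + 32)/92 = 82/92 = 0.8913
  k = 3: (50 + 32 + 10)/92 = 92/92 = 1

Summary (fraction, with percent):

explained: PC1 0.5435 (54.35%), PC2 0.3478 (34.78%), PC3 0.1087 (10.87%);  cumulative: 0.5435, 0.8913, 1


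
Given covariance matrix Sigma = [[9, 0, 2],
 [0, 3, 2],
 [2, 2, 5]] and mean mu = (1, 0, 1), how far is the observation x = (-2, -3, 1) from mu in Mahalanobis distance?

Step 1 — centre the observation: (x - mu) = (-3, -3, 0).

Step 2 — invert Sigma (cofactor / det for 3×3, or solve directly):
  Sigma^{-1} = [[0.1264, 0.046, -0.069],
 [0.046, 0.4713, -0.2069],
 [-0.069, -0.2069, 0.3103]].

Step 3 — form the quadratic (x - mu)^T · Sigma^{-1} · (x - mu):
  Sigma^{-1} · (x - mu) = (-0.5172, -1.5517, 0.8276).
  (x - mu)^T · [Sigma^{-1} · (x - mu)] = (-3)·(-0.5172) + (-3)·(-1.5517) + (0)·(0.8276) = 6.2069.

Step 4 — take square root: d = √(6.2069) ≈ 2.4914.

d(x, mu) = √(6.2069) ≈ 2.4914


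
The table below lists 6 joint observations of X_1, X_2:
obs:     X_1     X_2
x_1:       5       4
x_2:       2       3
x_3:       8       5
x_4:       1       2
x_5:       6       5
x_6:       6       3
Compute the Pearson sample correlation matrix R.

Step 1 — column means:
  mean(X_1) = (5 + 2 + 8 + 1 + 6 + 6) / 6 = 28/6 = 4.6667
  mean(X_2) = (4 + 3 + 5 + 2 + 5 + 3) / 6 = 22/6 = 3.6667

Step 2 — sample variances and covariances s[i,j] = (1/(n-1)) · Σ_k (x_{k,i} - mean_i) · (x_{k,j} - mean_j), with n-1 = 5:
  s[X_1,X_1] = ((0.3333)·(0.3333) + (-2.6667)·(-2.6667) + (3.3333)·(3.3333) + (-3.6667)·(-3.6667) + (1.3333)·(1.3333) + (1.3333)·(1.3333)) / 5 = 35.3333/5 = 7.0667
  s[X_1,X_2] = ((0.3333)·(0.3333) + (-2.6667)·(-0.6667) + (3.3333)·(1.3333) + (-3.6667)·(-1.6667) + (1.3333)·(1.3333) + (1.3333)·(-0.6667)) / 5 = 13.3333/5 = 2.6667
  s[X_2,X_2] = ((0.3333)·(0.3333) + (-0.6667)·(-0.6667) + (1.3333)·(1.3333) + (-1.6667)·(-1.6667) + (1.3333)·(1.3333) + (-0.6667)·(-0.6667)) / 5 = 7.3333/5 = 1.4667
  Sample standard deviations s_i = √(s[i,i]):
  s(X_1) = √(7.0667) = 2.6583
  s(X_2) = √(1.4667) = 1.2111

Step 3 — r_{ij} = s_{ij} / (s_i · s_j):
  r[X_1,X_1] = 1 (diagonal).
  r[X_1,X_2] = 2.6667 / (2.6583 · 1.2111) = 2.6667 / 3.2194 = 0.8283
  r[X_2,X_2] = 1 (diagonal).

R is symmetric with unit diagonal. Assembling:

R = [[1, 0.8283],
 [0.8283, 1]]


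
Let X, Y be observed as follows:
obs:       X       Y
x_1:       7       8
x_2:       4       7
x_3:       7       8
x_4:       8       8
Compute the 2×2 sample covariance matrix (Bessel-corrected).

Step 1 — column means:
  mean(X) = (7 + 4 + 7 + 8) / 4 = 26/4 = 6.5
  mean(Y) = (8 + 7 + 8 + 8) / 4 = 31/4 = 7.75

Step 2 — sample covariance S[i,j] = (1/(n-1)) · Σ_k (x_{k,i} - mean_i) · (x_{k,j} - mean_j), with n-1 = 3.
  S[X,X] = ((0.5)·(0.5) + (-2.5)·(-2.5) + (0.5)·(0.5) + (1.5)·(1.5)) / 3 = 9/3 = 3
  S[X,Y] = ((0.5)·(0.25) + (-2.5)·(-0.75) + (0.5)·(0.25) + (1.5)·(0.25)) / 3 = 2.5/3 = 0.8333
  S[Y,Y] = ((0.25)·(0.25) + (-0.75)·(-0.75) + (0.25)·(0.25) + (0.25)·(0.25)) / 3 = 0.75/3 = 0.25

S is symmetric (S[j,i] = S[i,j]). Assembling:

S = [[3, 0.8333],
 [0.8333, 0.25]]


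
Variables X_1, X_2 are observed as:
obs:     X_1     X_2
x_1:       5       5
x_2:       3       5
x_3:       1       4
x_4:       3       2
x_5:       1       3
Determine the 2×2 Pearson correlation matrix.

Step 1 — column means:
  mean(X_1) = (5 + 3 + 1 + 3 + 1) / 5 = 13/5 = 2.6
  mean(X_2) = (5 + 5 + 4 + 2 + 3) / 5 = 19/5 = 3.8

Step 2 — sample variances and covariances s[i,j] = (1/(n-1)) · Σ_k (x_{k,i} - mean_i) · (x_{k,j} - mean_j), with n-1 = 4:
  s[X_1,X_1] = ((2.4)·(2.4) + (0.4)·(0.4) + (-1.6)·(-1.6) + (0.4)·(0.4) + (-1.6)·(-1.6)) / 4 = 11.2/4 = 2.8
  s[X_1,X_2] = ((2.4)·(1.2) + (0.4)·(1.2) + (-1.6)·(0.2) + (0.4)·(-1.8) + (-1.6)·(-0.8)) / 4 = 3.6/4 = 0.9
  s[X_2,X_2] = ((1.2)·(1.2) + (1.2)·(1.2) + (0.2)·(0.2) + (-1.8)·(-1.8) + (-0.8)·(-0.8)) / 4 = 6.8/4 = 1.7
  Sample standard deviations s_i = √(s[i,i]):
  s(X_1) = √(2.8) = 1.6733
  s(X_2) = √(1.7) = 1.3038

Step 3 — r_{ij} = s_{ij} / (s_i · s_j):
  r[X_1,X_1] = 1 (diagonal).
  r[X_1,X_2] = 0.9 / (1.6733 · 1.3038) = 0.9 / 2.1817 = 0.4125
  r[X_2,X_2] = 1 (diagonal).

R is symmetric with unit diagonal. Assembling:

R = [[1, 0.4125],
 [0.4125, 1]]


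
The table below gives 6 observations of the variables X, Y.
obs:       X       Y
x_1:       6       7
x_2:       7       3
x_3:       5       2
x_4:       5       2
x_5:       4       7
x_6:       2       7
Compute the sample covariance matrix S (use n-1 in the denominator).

Step 1 — column means:
  mean(X) = (6 + 7 + 5 + 5 + 4 + 2) / 6 = 29/6 = 4.8333
  mean(Y) = (7 + 3 + 2 + 2 + 7 + 7) / 6 = 28/6 = 4.6667

Step 2 — sample covariance S[i,j] = (1/(n-1)) · Σ_k (x_{k,i} - mean_i) · (x_{k,j} - mean_j), with n-1 = 5.
  S[X,X] = ((1.1667)·(1.1667) + (2.1667)·(2.1667) + (0.1667)·(0.1667) + (0.1667)·(0.1667) + (-0.8333)·(-0.8333) + (-2.8333)·(-2.8333)) / 5 = 14.8333/5 = 2.9667
  S[X,Y] = ((1.1667)·(2.3333) + (2.1667)·(-1.6667) + (0.1667)·(-2.6667) + (0.1667)·(-2.6667) + (-0.8333)·(2.3333) + (-2.8333)·(2.3333)) / 5 = -10.3333/5 = -2.0667
  S[Y,Y] = ((2.3333)·(2.3333) + (-1.6667)·(-1.6667) + (-2.6667)·(-2.6667) + (-2.6667)·(-2.6667) + (2.3333)·(2.3333) + (2.3333)·(2.3333)) / 5 = 33.3333/5 = 6.6667

S is symmetric (S[j,i] = S[i,j]). Assembling:

S = [[2.9667, -2.0667],
 [-2.0667, 6.6667]]


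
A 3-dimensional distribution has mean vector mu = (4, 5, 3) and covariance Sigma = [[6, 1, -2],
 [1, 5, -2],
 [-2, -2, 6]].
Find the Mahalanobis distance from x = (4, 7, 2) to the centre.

Step 1 — centre the observation: (x - mu) = (0, 2, -1).

Step 2 — invert Sigma (cofactor / det for 3×3, or solve directly):
  Sigma^{-1} = [[0.1884, -0.0145, 0.058],
 [-0.0145, 0.2319, 0.0725],
 [0.058, 0.0725, 0.2101]].

Step 3 — form the quadratic (x - mu)^T · Sigma^{-1} · (x - mu):
  Sigma^{-1} · (x - mu) = (-0.087, 0.3913, -0.0652).
  (x - mu)^T · [Sigma^{-1} · (x - mu)] = (0)·(-0.087) + (2)·(0.3913) + (-1)·(-0.0652) = 0.8478.

Step 4 — take square root: d = √(0.8478) ≈ 0.9208.

d(x, mu) = √(0.8478) ≈ 0.9208
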